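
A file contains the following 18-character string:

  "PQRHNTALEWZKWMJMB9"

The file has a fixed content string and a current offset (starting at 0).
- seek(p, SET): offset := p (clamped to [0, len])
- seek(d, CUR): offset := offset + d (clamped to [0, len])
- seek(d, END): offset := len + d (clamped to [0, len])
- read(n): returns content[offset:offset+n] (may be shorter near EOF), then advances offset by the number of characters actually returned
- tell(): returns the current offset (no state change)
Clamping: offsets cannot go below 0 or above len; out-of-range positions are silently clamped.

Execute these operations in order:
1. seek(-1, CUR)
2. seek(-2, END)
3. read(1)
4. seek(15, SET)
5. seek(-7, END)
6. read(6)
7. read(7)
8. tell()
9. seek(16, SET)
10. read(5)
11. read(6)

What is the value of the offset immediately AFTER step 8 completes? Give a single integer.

After 1 (seek(-1, CUR)): offset=0
After 2 (seek(-2, END)): offset=16
After 3 (read(1)): returned 'B', offset=17
After 4 (seek(15, SET)): offset=15
After 5 (seek(-7, END)): offset=11
After 6 (read(6)): returned 'KWMJMB', offset=17
After 7 (read(7)): returned '9', offset=18
After 8 (tell()): offset=18

Answer: 18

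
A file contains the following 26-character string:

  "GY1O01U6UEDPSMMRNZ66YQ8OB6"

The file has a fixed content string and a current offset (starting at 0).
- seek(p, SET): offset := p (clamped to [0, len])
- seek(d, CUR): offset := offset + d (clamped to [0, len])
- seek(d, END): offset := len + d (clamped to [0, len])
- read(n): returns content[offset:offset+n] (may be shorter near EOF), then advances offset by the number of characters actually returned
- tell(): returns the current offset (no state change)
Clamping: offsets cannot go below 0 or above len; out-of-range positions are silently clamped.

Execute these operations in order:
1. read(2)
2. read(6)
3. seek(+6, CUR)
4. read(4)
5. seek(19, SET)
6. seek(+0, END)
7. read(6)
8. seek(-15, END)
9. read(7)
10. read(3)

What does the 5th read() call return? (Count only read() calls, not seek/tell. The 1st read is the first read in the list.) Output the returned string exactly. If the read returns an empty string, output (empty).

After 1 (read(2)): returned 'GY', offset=2
After 2 (read(6)): returned '1O01U6', offset=8
After 3 (seek(+6, CUR)): offset=14
After 4 (read(4)): returned 'MRNZ', offset=18
After 5 (seek(19, SET)): offset=19
After 6 (seek(+0, END)): offset=26
After 7 (read(6)): returned '', offset=26
After 8 (seek(-15, END)): offset=11
After 9 (read(7)): returned 'PSMMRNZ', offset=18
After 10 (read(3)): returned '66Y', offset=21

Answer: PSMMRNZ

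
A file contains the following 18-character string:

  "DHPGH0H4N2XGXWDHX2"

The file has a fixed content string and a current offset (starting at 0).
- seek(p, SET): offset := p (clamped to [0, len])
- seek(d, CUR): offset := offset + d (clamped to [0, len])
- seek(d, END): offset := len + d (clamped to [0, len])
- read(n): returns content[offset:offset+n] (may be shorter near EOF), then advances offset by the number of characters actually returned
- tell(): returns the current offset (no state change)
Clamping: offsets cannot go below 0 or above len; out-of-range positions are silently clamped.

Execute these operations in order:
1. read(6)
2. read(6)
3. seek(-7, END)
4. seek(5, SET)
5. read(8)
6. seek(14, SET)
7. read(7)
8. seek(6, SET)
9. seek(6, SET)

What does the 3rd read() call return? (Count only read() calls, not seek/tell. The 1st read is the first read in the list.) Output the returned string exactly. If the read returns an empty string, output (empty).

Answer: 0H4N2XGX

Derivation:
After 1 (read(6)): returned 'DHPGH0', offset=6
After 2 (read(6)): returned 'H4N2XG', offset=12
After 3 (seek(-7, END)): offset=11
After 4 (seek(5, SET)): offset=5
After 5 (read(8)): returned '0H4N2XGX', offset=13
After 6 (seek(14, SET)): offset=14
After 7 (read(7)): returned 'DHX2', offset=18
After 8 (seek(6, SET)): offset=6
After 9 (seek(6, SET)): offset=6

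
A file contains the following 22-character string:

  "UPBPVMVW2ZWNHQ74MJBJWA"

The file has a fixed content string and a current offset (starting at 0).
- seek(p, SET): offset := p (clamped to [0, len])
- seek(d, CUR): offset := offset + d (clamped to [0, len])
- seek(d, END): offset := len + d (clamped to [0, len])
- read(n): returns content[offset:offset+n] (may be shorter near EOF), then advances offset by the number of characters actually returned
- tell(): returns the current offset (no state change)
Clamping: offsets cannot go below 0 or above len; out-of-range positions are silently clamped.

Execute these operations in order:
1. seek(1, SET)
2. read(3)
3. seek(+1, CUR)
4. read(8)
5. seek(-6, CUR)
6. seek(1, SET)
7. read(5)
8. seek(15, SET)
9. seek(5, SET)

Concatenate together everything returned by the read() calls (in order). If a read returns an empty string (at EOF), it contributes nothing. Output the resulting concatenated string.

Answer: PBPMVW2ZWNHPBPVM

Derivation:
After 1 (seek(1, SET)): offset=1
After 2 (read(3)): returned 'PBP', offset=4
After 3 (seek(+1, CUR)): offset=5
After 4 (read(8)): returned 'MVW2ZWNH', offset=13
After 5 (seek(-6, CUR)): offset=7
After 6 (seek(1, SET)): offset=1
After 7 (read(5)): returned 'PBPVM', offset=6
After 8 (seek(15, SET)): offset=15
After 9 (seek(5, SET)): offset=5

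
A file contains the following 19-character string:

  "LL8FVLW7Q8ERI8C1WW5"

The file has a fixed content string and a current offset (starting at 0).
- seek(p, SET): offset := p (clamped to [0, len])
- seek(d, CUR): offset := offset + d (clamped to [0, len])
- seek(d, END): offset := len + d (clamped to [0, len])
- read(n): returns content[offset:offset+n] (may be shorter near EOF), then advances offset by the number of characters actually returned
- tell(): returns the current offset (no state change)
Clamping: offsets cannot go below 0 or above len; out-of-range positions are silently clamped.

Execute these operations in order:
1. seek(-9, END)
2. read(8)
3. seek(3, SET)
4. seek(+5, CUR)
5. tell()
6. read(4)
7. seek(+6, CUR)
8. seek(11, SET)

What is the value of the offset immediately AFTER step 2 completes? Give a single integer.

Answer: 18

Derivation:
After 1 (seek(-9, END)): offset=10
After 2 (read(8)): returned 'ERI8C1WW', offset=18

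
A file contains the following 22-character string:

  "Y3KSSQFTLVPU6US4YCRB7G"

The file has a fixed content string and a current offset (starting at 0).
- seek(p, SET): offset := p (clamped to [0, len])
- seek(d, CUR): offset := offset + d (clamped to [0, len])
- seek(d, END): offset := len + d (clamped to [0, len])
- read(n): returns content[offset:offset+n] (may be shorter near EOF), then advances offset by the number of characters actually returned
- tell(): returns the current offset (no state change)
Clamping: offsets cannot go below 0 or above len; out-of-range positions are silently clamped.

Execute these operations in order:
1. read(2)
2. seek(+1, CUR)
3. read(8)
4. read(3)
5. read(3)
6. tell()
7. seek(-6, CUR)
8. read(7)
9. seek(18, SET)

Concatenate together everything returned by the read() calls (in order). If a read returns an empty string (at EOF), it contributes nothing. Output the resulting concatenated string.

After 1 (read(2)): returned 'Y3', offset=2
After 2 (seek(+1, CUR)): offset=3
After 3 (read(8)): returned 'SSQFTLVP', offset=11
After 4 (read(3)): returned 'U6U', offset=14
After 5 (read(3)): returned 'S4Y', offset=17
After 6 (tell()): offset=17
After 7 (seek(-6, CUR)): offset=11
After 8 (read(7)): returned 'U6US4YC', offset=18
After 9 (seek(18, SET)): offset=18

Answer: Y3SSQFTLVPU6US4YU6US4YC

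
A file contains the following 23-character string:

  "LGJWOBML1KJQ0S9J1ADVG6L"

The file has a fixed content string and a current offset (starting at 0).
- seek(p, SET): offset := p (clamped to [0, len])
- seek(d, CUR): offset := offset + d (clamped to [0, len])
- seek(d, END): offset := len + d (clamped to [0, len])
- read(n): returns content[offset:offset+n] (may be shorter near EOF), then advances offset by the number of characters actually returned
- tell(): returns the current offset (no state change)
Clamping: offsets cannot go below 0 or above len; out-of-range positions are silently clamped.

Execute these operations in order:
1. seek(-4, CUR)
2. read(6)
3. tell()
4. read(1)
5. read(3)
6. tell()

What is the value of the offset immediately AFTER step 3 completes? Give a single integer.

After 1 (seek(-4, CUR)): offset=0
After 2 (read(6)): returned 'LGJWOB', offset=6
After 3 (tell()): offset=6

Answer: 6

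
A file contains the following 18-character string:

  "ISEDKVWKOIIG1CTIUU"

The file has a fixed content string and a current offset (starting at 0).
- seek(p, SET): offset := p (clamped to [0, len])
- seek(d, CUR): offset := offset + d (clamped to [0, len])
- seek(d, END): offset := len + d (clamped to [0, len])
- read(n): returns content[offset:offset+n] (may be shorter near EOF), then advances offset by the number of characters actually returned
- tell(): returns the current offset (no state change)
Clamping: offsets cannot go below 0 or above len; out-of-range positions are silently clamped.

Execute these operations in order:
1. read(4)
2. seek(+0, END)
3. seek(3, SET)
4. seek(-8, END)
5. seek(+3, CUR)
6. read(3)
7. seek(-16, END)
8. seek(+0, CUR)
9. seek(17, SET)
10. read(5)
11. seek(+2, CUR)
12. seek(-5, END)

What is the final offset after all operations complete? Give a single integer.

After 1 (read(4)): returned 'ISED', offset=4
After 2 (seek(+0, END)): offset=18
After 3 (seek(3, SET)): offset=3
After 4 (seek(-8, END)): offset=10
After 5 (seek(+3, CUR)): offset=13
After 6 (read(3)): returned 'CTI', offset=16
After 7 (seek(-16, END)): offset=2
After 8 (seek(+0, CUR)): offset=2
After 9 (seek(17, SET)): offset=17
After 10 (read(5)): returned 'U', offset=18
After 11 (seek(+2, CUR)): offset=18
After 12 (seek(-5, END)): offset=13

Answer: 13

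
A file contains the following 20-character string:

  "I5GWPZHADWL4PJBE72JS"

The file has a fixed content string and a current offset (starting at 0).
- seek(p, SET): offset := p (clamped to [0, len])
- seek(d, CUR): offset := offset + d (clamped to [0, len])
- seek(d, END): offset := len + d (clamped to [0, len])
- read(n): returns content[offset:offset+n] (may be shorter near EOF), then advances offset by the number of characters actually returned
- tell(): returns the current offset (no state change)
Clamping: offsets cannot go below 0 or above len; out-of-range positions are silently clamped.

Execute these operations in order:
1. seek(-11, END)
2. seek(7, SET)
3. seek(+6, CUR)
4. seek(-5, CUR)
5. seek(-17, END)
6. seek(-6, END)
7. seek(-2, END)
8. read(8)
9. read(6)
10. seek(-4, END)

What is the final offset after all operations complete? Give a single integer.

Answer: 16

Derivation:
After 1 (seek(-11, END)): offset=9
After 2 (seek(7, SET)): offset=7
After 3 (seek(+6, CUR)): offset=13
After 4 (seek(-5, CUR)): offset=8
After 5 (seek(-17, END)): offset=3
After 6 (seek(-6, END)): offset=14
After 7 (seek(-2, END)): offset=18
After 8 (read(8)): returned 'JS', offset=20
After 9 (read(6)): returned '', offset=20
After 10 (seek(-4, END)): offset=16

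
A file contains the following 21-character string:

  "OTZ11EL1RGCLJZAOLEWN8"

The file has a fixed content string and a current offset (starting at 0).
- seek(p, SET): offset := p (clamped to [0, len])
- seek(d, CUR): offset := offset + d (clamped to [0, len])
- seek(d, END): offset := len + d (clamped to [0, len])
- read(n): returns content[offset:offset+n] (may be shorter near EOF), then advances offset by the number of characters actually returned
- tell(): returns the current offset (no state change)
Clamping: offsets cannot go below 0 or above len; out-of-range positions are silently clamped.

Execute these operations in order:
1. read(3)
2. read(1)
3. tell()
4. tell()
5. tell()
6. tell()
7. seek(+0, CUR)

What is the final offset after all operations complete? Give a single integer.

Answer: 4

Derivation:
After 1 (read(3)): returned 'OTZ', offset=3
After 2 (read(1)): returned '1', offset=4
After 3 (tell()): offset=4
After 4 (tell()): offset=4
After 5 (tell()): offset=4
After 6 (tell()): offset=4
After 7 (seek(+0, CUR)): offset=4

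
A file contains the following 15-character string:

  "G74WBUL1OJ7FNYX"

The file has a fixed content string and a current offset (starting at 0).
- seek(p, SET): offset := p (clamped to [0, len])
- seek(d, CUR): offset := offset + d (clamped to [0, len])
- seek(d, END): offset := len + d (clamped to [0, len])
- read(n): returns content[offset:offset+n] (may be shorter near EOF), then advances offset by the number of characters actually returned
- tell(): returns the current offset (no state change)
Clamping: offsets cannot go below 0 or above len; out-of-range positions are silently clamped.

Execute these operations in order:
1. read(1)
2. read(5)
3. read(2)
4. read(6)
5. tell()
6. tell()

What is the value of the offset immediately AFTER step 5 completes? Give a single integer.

Answer: 14

Derivation:
After 1 (read(1)): returned 'G', offset=1
After 2 (read(5)): returned '74WBU', offset=6
After 3 (read(2)): returned 'L1', offset=8
After 4 (read(6)): returned 'OJ7FNY', offset=14
After 5 (tell()): offset=14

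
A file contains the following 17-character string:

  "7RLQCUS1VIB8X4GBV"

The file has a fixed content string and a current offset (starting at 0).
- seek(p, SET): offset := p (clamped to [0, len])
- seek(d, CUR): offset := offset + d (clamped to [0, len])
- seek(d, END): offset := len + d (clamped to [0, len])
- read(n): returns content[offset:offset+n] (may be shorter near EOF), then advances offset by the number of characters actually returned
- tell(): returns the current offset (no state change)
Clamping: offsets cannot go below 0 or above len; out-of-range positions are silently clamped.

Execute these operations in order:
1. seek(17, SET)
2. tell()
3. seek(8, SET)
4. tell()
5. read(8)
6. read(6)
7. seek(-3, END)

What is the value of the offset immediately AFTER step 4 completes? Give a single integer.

After 1 (seek(17, SET)): offset=17
After 2 (tell()): offset=17
After 3 (seek(8, SET)): offset=8
After 4 (tell()): offset=8

Answer: 8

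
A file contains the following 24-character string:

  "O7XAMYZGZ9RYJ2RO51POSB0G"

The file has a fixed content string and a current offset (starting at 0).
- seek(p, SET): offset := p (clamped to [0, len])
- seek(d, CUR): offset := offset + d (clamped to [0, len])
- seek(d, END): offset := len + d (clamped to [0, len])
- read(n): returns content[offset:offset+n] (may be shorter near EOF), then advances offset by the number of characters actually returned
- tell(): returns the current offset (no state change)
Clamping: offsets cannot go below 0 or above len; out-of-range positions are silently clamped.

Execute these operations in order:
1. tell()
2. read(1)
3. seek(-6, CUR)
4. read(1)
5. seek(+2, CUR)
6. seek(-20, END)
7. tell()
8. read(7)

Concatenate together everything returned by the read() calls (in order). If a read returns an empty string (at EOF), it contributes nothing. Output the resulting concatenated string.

After 1 (tell()): offset=0
After 2 (read(1)): returned 'O', offset=1
After 3 (seek(-6, CUR)): offset=0
After 4 (read(1)): returned 'O', offset=1
After 5 (seek(+2, CUR)): offset=3
After 6 (seek(-20, END)): offset=4
After 7 (tell()): offset=4
After 8 (read(7)): returned 'MYZGZ9R', offset=11

Answer: OOMYZGZ9R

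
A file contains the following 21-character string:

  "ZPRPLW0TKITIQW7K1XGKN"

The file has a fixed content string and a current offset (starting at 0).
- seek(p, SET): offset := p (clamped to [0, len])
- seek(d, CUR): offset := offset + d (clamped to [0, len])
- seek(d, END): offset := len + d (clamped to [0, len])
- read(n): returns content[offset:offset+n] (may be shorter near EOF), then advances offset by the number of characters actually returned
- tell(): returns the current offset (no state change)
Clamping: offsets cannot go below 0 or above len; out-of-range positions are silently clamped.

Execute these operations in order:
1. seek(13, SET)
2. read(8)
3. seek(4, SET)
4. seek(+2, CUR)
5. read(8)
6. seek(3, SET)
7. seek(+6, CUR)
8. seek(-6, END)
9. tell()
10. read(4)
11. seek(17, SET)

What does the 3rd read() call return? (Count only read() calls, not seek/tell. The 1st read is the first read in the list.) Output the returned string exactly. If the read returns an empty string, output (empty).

After 1 (seek(13, SET)): offset=13
After 2 (read(8)): returned 'W7K1XGKN', offset=21
After 3 (seek(4, SET)): offset=4
After 4 (seek(+2, CUR)): offset=6
After 5 (read(8)): returned '0TKITIQW', offset=14
After 6 (seek(3, SET)): offset=3
After 7 (seek(+6, CUR)): offset=9
After 8 (seek(-6, END)): offset=15
After 9 (tell()): offset=15
After 10 (read(4)): returned 'K1XG', offset=19
After 11 (seek(17, SET)): offset=17

Answer: K1XG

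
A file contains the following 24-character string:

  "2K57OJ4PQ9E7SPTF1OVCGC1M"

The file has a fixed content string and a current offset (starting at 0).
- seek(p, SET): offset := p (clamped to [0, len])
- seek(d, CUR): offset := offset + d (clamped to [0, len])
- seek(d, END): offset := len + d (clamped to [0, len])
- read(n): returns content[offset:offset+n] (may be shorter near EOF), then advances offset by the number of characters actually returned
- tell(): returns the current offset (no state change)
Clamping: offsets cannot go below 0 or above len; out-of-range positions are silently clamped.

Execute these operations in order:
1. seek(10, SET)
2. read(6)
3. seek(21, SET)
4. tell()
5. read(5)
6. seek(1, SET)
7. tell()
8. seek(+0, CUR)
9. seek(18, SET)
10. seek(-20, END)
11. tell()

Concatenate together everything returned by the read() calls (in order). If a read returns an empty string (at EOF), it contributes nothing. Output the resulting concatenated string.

Answer: E7SPTFC1M

Derivation:
After 1 (seek(10, SET)): offset=10
After 2 (read(6)): returned 'E7SPTF', offset=16
After 3 (seek(21, SET)): offset=21
After 4 (tell()): offset=21
After 5 (read(5)): returned 'C1M', offset=24
After 6 (seek(1, SET)): offset=1
After 7 (tell()): offset=1
After 8 (seek(+0, CUR)): offset=1
After 9 (seek(18, SET)): offset=18
After 10 (seek(-20, END)): offset=4
After 11 (tell()): offset=4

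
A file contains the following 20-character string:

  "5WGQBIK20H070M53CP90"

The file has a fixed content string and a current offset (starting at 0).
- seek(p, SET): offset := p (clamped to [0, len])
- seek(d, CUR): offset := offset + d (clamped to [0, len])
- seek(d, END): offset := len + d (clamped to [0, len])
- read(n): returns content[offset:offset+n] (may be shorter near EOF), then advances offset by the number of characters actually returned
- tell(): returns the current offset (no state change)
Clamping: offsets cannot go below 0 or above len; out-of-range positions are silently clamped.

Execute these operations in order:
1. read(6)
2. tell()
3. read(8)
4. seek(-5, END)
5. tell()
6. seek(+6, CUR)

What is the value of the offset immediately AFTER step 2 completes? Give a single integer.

Answer: 6

Derivation:
After 1 (read(6)): returned '5WGQBI', offset=6
After 2 (tell()): offset=6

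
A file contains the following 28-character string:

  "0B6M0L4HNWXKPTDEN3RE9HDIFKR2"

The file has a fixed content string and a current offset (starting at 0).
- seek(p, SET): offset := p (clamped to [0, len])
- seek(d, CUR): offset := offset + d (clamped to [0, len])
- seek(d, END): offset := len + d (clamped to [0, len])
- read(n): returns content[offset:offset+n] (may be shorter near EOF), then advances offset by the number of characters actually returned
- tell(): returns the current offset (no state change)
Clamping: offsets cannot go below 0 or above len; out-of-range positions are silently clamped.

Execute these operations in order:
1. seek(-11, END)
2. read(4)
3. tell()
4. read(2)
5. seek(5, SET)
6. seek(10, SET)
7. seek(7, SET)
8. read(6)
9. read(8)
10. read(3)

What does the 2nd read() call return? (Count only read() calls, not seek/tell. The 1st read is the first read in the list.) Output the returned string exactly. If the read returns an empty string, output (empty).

Answer: HD

Derivation:
After 1 (seek(-11, END)): offset=17
After 2 (read(4)): returned '3RE9', offset=21
After 3 (tell()): offset=21
After 4 (read(2)): returned 'HD', offset=23
After 5 (seek(5, SET)): offset=5
After 6 (seek(10, SET)): offset=10
After 7 (seek(7, SET)): offset=7
After 8 (read(6)): returned 'HNWXKP', offset=13
After 9 (read(8)): returned 'TDEN3RE9', offset=21
After 10 (read(3)): returned 'HDI', offset=24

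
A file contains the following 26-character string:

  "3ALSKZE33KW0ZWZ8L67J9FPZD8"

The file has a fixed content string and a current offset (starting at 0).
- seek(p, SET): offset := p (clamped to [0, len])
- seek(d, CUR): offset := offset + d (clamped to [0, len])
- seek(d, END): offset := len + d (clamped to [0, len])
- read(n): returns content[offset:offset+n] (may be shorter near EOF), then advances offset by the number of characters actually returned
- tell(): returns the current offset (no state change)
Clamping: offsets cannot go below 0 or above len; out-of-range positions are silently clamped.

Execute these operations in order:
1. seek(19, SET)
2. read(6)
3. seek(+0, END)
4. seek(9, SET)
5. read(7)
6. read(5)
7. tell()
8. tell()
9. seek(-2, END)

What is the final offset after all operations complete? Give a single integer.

After 1 (seek(19, SET)): offset=19
After 2 (read(6)): returned 'J9FPZD', offset=25
After 3 (seek(+0, END)): offset=26
After 4 (seek(9, SET)): offset=9
After 5 (read(7)): returned 'KW0ZWZ8', offset=16
After 6 (read(5)): returned 'L67J9', offset=21
After 7 (tell()): offset=21
After 8 (tell()): offset=21
After 9 (seek(-2, END)): offset=24

Answer: 24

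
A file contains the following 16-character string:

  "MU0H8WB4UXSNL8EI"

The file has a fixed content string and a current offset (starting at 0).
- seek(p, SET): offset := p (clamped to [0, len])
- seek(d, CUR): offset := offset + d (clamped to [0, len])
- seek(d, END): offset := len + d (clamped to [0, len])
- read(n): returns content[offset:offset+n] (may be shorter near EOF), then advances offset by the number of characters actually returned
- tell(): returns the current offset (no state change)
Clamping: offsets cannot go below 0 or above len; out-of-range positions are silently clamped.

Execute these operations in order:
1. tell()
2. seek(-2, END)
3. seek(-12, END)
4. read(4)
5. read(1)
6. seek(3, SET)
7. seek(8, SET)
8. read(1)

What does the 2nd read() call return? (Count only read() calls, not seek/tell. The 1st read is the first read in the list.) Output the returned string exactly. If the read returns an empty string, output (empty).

After 1 (tell()): offset=0
After 2 (seek(-2, END)): offset=14
After 3 (seek(-12, END)): offset=4
After 4 (read(4)): returned '8WB4', offset=8
After 5 (read(1)): returned 'U', offset=9
After 6 (seek(3, SET)): offset=3
After 7 (seek(8, SET)): offset=8
After 8 (read(1)): returned 'U', offset=9

Answer: U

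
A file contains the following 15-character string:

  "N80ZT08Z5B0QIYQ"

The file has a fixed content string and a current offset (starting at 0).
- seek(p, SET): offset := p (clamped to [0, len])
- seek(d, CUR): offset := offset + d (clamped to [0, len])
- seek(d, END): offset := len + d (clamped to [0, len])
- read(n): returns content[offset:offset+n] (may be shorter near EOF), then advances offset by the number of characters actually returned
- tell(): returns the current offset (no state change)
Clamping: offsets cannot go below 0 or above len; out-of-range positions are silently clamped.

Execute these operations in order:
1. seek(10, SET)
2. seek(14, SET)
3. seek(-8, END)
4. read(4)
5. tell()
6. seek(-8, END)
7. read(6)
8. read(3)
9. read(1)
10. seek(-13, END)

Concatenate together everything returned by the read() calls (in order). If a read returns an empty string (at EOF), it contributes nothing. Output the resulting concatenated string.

After 1 (seek(10, SET)): offset=10
After 2 (seek(14, SET)): offset=14
After 3 (seek(-8, END)): offset=7
After 4 (read(4)): returned 'Z5B0', offset=11
After 5 (tell()): offset=11
After 6 (seek(-8, END)): offset=7
After 7 (read(6)): returned 'Z5B0QI', offset=13
After 8 (read(3)): returned 'YQ', offset=15
After 9 (read(1)): returned '', offset=15
After 10 (seek(-13, END)): offset=2

Answer: Z5B0Z5B0QIYQ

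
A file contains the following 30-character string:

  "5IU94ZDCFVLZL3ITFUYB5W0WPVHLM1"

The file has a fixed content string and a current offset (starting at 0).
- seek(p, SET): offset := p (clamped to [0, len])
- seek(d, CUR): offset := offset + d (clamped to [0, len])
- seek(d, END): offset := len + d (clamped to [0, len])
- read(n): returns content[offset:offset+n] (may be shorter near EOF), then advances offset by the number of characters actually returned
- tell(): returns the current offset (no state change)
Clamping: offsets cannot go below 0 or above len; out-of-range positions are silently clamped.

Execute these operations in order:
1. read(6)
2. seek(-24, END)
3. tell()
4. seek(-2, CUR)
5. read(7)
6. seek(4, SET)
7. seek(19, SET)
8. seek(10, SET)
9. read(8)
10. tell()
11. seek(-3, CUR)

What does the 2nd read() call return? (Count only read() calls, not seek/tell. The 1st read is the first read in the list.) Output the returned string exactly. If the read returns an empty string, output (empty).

Answer: 4ZDCFVL

Derivation:
After 1 (read(6)): returned '5IU94Z', offset=6
After 2 (seek(-24, END)): offset=6
After 3 (tell()): offset=6
After 4 (seek(-2, CUR)): offset=4
After 5 (read(7)): returned '4ZDCFVL', offset=11
After 6 (seek(4, SET)): offset=4
After 7 (seek(19, SET)): offset=19
After 8 (seek(10, SET)): offset=10
After 9 (read(8)): returned 'LZL3ITFU', offset=18
After 10 (tell()): offset=18
After 11 (seek(-3, CUR)): offset=15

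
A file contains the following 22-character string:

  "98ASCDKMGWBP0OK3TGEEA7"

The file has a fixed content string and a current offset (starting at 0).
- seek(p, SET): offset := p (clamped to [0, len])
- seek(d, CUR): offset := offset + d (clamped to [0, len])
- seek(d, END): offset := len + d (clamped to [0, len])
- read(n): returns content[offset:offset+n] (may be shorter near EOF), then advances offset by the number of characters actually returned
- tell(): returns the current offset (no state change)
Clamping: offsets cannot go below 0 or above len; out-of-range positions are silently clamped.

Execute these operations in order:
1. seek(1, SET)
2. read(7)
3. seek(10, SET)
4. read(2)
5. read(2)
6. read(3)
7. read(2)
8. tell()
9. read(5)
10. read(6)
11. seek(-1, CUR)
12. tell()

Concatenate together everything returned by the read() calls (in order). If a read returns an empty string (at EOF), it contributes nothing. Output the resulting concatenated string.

Answer: 8ASCDKMBP0OK3TGEEA7

Derivation:
After 1 (seek(1, SET)): offset=1
After 2 (read(7)): returned '8ASCDKM', offset=8
After 3 (seek(10, SET)): offset=10
After 4 (read(2)): returned 'BP', offset=12
After 5 (read(2)): returned '0O', offset=14
After 6 (read(3)): returned 'K3T', offset=17
After 7 (read(2)): returned 'GE', offset=19
After 8 (tell()): offset=19
After 9 (read(5)): returned 'EA7', offset=22
After 10 (read(6)): returned '', offset=22
After 11 (seek(-1, CUR)): offset=21
After 12 (tell()): offset=21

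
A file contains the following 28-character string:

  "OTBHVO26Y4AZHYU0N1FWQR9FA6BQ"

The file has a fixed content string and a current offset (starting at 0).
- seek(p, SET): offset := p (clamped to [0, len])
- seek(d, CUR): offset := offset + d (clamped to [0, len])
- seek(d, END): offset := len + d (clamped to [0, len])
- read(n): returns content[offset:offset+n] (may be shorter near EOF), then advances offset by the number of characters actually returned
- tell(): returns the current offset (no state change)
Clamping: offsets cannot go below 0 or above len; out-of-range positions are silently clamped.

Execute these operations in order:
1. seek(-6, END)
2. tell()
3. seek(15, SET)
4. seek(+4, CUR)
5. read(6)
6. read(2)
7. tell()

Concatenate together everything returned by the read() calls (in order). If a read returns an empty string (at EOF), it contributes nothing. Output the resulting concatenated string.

Answer: WQR9FA6B

Derivation:
After 1 (seek(-6, END)): offset=22
After 2 (tell()): offset=22
After 3 (seek(15, SET)): offset=15
After 4 (seek(+4, CUR)): offset=19
After 5 (read(6)): returned 'WQR9FA', offset=25
After 6 (read(2)): returned '6B', offset=27
After 7 (tell()): offset=27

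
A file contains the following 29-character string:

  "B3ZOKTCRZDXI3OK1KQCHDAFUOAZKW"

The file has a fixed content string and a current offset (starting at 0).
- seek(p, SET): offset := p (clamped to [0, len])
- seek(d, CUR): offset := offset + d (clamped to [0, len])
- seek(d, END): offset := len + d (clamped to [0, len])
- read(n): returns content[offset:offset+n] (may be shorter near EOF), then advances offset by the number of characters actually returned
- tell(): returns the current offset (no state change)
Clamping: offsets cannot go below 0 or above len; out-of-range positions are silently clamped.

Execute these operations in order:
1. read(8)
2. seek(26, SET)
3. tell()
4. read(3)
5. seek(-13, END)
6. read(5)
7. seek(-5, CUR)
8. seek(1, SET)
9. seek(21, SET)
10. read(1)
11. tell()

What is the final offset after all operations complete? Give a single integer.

Answer: 22

Derivation:
After 1 (read(8)): returned 'B3ZOKTCR', offset=8
After 2 (seek(26, SET)): offset=26
After 3 (tell()): offset=26
After 4 (read(3)): returned 'ZKW', offset=29
After 5 (seek(-13, END)): offset=16
After 6 (read(5)): returned 'KQCHD', offset=21
After 7 (seek(-5, CUR)): offset=16
After 8 (seek(1, SET)): offset=1
After 9 (seek(21, SET)): offset=21
After 10 (read(1)): returned 'A', offset=22
After 11 (tell()): offset=22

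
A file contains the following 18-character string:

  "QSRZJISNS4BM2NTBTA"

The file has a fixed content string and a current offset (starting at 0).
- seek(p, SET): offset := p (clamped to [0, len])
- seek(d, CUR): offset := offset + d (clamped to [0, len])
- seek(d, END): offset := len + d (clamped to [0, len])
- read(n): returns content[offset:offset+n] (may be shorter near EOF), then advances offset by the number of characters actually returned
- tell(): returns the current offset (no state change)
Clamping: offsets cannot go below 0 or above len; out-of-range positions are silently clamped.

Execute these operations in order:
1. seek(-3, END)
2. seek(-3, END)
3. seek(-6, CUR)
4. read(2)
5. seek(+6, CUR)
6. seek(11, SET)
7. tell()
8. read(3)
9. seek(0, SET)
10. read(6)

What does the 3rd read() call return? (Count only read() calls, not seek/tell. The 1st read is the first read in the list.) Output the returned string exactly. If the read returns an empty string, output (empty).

After 1 (seek(-3, END)): offset=15
After 2 (seek(-3, END)): offset=15
After 3 (seek(-6, CUR)): offset=9
After 4 (read(2)): returned '4B', offset=11
After 5 (seek(+6, CUR)): offset=17
After 6 (seek(11, SET)): offset=11
After 7 (tell()): offset=11
After 8 (read(3)): returned 'M2N', offset=14
After 9 (seek(0, SET)): offset=0
After 10 (read(6)): returned 'QSRZJI', offset=6

Answer: QSRZJI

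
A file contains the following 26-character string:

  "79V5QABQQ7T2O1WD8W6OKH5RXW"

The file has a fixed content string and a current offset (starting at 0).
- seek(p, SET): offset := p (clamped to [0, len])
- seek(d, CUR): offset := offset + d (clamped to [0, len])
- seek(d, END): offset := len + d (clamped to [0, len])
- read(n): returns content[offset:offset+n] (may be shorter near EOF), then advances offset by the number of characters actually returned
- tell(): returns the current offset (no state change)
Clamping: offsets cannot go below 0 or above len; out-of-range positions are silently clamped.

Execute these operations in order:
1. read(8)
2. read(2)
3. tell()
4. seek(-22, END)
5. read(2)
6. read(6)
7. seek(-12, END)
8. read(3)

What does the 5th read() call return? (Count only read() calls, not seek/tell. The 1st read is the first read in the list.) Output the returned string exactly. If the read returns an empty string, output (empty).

After 1 (read(8)): returned '79V5QABQ', offset=8
After 2 (read(2)): returned 'Q7', offset=10
After 3 (tell()): offset=10
After 4 (seek(-22, END)): offset=4
After 5 (read(2)): returned 'QA', offset=6
After 6 (read(6)): returned 'BQQ7T2', offset=12
After 7 (seek(-12, END)): offset=14
After 8 (read(3)): returned 'WD8', offset=17

Answer: WD8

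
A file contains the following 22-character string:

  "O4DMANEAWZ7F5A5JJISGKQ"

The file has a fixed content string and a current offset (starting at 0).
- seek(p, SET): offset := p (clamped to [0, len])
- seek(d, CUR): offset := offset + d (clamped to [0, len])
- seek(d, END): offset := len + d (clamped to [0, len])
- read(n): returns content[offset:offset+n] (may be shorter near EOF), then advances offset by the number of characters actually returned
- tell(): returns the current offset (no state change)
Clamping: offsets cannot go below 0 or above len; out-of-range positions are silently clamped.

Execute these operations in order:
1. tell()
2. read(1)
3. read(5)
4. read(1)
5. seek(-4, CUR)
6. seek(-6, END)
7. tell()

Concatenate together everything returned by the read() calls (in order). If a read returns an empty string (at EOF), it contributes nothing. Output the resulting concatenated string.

After 1 (tell()): offset=0
After 2 (read(1)): returned 'O', offset=1
After 3 (read(5)): returned '4DMAN', offset=6
After 4 (read(1)): returned 'E', offset=7
After 5 (seek(-4, CUR)): offset=3
After 6 (seek(-6, END)): offset=16
After 7 (tell()): offset=16

Answer: O4DMANE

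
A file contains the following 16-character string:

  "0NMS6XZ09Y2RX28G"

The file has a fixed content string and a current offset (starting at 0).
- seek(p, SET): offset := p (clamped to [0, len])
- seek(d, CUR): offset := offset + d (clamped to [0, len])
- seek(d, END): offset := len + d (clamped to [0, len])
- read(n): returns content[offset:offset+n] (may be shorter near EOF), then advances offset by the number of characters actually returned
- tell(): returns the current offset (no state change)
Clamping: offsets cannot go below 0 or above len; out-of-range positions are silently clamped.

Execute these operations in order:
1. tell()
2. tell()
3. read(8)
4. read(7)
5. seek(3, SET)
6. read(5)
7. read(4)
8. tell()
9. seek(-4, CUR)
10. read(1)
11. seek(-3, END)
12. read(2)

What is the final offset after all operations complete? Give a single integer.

After 1 (tell()): offset=0
After 2 (tell()): offset=0
After 3 (read(8)): returned '0NMS6XZ0', offset=8
After 4 (read(7)): returned '9Y2RX28', offset=15
After 5 (seek(3, SET)): offset=3
After 6 (read(5)): returned 'S6XZ0', offset=8
After 7 (read(4)): returned '9Y2R', offset=12
After 8 (tell()): offset=12
After 9 (seek(-4, CUR)): offset=8
After 10 (read(1)): returned '9', offset=9
After 11 (seek(-3, END)): offset=13
After 12 (read(2)): returned '28', offset=15

Answer: 15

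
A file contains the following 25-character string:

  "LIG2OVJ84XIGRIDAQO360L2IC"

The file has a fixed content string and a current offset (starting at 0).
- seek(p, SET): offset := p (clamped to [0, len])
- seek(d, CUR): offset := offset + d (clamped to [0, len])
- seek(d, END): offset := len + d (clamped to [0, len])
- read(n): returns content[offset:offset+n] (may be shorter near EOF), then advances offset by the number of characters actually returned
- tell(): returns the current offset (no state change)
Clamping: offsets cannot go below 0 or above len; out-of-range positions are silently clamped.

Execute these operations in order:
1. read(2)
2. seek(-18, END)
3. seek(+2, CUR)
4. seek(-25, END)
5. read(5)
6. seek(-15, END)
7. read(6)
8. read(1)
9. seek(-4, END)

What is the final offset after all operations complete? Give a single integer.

After 1 (read(2)): returned 'LI', offset=2
After 2 (seek(-18, END)): offset=7
After 3 (seek(+2, CUR)): offset=9
After 4 (seek(-25, END)): offset=0
After 5 (read(5)): returned 'LIG2O', offset=5
After 6 (seek(-15, END)): offset=10
After 7 (read(6)): returned 'IGRIDA', offset=16
After 8 (read(1)): returned 'Q', offset=17
After 9 (seek(-4, END)): offset=21

Answer: 21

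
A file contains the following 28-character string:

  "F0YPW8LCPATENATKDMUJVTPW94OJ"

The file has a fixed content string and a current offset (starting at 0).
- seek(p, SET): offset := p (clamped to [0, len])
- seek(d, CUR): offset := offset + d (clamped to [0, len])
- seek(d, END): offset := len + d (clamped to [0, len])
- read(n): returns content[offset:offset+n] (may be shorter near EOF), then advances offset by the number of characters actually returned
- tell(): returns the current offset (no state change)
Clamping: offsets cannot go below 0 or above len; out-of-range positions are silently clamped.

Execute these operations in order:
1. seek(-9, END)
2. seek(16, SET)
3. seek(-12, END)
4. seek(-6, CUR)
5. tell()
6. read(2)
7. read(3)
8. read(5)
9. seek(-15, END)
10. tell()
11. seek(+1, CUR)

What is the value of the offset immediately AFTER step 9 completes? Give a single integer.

After 1 (seek(-9, END)): offset=19
After 2 (seek(16, SET)): offset=16
After 3 (seek(-12, END)): offset=16
After 4 (seek(-6, CUR)): offset=10
After 5 (tell()): offset=10
After 6 (read(2)): returned 'TE', offset=12
After 7 (read(3)): returned 'NAT', offset=15
After 8 (read(5)): returned 'KDMUJ', offset=20
After 9 (seek(-15, END)): offset=13

Answer: 13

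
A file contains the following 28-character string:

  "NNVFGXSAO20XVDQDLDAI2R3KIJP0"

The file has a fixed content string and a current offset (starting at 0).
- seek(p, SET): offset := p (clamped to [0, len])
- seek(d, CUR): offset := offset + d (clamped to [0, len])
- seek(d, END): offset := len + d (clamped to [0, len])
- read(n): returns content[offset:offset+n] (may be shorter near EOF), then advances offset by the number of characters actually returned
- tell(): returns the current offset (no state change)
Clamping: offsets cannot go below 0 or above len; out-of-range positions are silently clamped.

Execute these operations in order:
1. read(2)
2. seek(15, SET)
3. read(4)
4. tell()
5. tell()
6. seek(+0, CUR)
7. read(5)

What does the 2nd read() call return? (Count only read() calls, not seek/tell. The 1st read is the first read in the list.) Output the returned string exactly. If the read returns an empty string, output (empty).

After 1 (read(2)): returned 'NN', offset=2
After 2 (seek(15, SET)): offset=15
After 3 (read(4)): returned 'DLDA', offset=19
After 4 (tell()): offset=19
After 5 (tell()): offset=19
After 6 (seek(+0, CUR)): offset=19
After 7 (read(5)): returned 'I2R3K', offset=24

Answer: DLDA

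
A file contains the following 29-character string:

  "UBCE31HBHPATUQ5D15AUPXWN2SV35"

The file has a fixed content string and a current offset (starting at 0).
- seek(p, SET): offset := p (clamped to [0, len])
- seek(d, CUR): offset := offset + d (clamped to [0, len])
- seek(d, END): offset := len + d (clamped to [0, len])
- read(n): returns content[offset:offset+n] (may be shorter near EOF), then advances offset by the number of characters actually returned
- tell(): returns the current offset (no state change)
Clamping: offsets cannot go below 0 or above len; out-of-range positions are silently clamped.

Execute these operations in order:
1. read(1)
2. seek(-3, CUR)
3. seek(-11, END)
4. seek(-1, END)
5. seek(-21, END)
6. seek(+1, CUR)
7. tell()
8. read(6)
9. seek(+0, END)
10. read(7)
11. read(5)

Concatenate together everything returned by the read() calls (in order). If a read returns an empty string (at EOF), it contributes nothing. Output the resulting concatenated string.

Answer: UPATUQ5

Derivation:
After 1 (read(1)): returned 'U', offset=1
After 2 (seek(-3, CUR)): offset=0
After 3 (seek(-11, END)): offset=18
After 4 (seek(-1, END)): offset=28
After 5 (seek(-21, END)): offset=8
After 6 (seek(+1, CUR)): offset=9
After 7 (tell()): offset=9
After 8 (read(6)): returned 'PATUQ5', offset=15
After 9 (seek(+0, END)): offset=29
After 10 (read(7)): returned '', offset=29
After 11 (read(5)): returned '', offset=29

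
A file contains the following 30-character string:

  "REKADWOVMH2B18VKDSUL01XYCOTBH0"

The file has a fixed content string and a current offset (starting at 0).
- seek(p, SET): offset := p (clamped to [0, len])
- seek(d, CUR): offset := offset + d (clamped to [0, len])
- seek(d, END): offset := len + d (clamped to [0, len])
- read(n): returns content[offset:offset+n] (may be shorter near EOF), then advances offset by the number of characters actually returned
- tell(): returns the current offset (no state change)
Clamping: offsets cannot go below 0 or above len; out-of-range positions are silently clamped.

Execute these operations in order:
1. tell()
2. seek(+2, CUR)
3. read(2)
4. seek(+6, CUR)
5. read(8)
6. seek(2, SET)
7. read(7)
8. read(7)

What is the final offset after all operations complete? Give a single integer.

Answer: 16

Derivation:
After 1 (tell()): offset=0
After 2 (seek(+2, CUR)): offset=2
After 3 (read(2)): returned 'KA', offset=4
After 4 (seek(+6, CUR)): offset=10
After 5 (read(8)): returned '2B18VKDS', offset=18
After 6 (seek(2, SET)): offset=2
After 7 (read(7)): returned 'KADWOVM', offset=9
After 8 (read(7)): returned 'H2B18VK', offset=16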